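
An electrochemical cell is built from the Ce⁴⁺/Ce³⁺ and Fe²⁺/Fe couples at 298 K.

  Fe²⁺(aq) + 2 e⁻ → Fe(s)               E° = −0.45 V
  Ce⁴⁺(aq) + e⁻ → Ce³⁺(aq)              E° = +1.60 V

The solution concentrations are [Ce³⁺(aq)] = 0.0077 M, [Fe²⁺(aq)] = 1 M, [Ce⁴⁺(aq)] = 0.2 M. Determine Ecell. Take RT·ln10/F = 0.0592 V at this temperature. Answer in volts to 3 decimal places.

+2.134 V

The Ce⁴⁺/Ce³⁺ couple has the more positive E°, so it is the cathode; Fe²⁺/Fe is the anode.
E°cell = E°cat − E°an = +1.60 − (−0.45) = +2.05 V; n = 2.
Balancing gives 2 Ce⁴⁺(aq) + Fe(s) → 2 Ce³⁺(aq) + Fe²⁺(aq); hence Q = ([Ce³⁺(aq)]^2·[Fe²⁺(aq)]) / [Ce⁴⁺(aq)]^2 = 0.00148 (log Q = −2.829).
Applying E = E° − (RT ln10/nF)·log Q gives +2.05 − (0.0592/2)(−2.829) = +2.134 V.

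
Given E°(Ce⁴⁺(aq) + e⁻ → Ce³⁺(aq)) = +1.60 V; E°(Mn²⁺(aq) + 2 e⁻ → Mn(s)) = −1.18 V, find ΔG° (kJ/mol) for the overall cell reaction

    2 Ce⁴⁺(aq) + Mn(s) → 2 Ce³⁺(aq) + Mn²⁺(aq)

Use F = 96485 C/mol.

−536 kJ/mol

In the reaction as written Ce⁴⁺(aq) is reduced, so the Ce⁴⁺/Ce³⁺ couple is the cathode and Mn²⁺/Mn is the anode.
E°cell = +1.60 − (−1.18) = +2.78 V; balancing electrons gives n = 2.
ΔG° = −nFE°cell = −(2)(96485)(+2.78) J/mol = −536 kJ/mol.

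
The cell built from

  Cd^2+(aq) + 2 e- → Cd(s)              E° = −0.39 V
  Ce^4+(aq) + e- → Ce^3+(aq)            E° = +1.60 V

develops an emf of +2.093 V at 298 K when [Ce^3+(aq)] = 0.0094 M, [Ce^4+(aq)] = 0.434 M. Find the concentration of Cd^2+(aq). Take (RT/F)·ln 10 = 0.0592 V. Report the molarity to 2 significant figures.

0.71 M

Ce⁴⁺/Ce³⁺ is the cathode (higher E°); E°cell = +1.60 − (−0.39) = +1.99 V with n = 2.
Rearranging E = E° − (0.0592/n)·log Q gives log Q = 2(+1.99 − (+2.093))/0.0592 = −3.480.
Balancing electrons gives 2 Ce^4+(aq) + Cd(s) → 2 Ce^3+(aq) + Cd^2+(aq); thus Q = ([Ce^3+(aq)]^2·[Cd^2+(aq)]) / [Ce^4+(aq)]^2.
Isolating [Cd^2+(aq)] in Q = 10^{−3.480} yields log [Cd^2+(aq)] = −0.151, i.e. 0.71 M.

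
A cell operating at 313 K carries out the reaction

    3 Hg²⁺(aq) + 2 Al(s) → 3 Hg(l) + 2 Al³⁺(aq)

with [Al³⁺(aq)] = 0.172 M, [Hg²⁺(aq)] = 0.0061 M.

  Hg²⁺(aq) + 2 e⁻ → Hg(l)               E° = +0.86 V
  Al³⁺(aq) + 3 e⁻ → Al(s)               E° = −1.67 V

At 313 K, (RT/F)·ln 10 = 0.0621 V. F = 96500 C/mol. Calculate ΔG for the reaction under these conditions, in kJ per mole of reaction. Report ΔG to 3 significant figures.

The standard cell potential is +0.86 − (−1.67) = +2.53 V, with n = 6 electrons in the balanced equation.
The reaction quotient is [Al³⁺(aq)]^2 / [Hg²⁺(aq)]^3 = 1.3×10^5; by Nernst, E = +2.53 − (0.0621/6)(5.115) = +2.4771 V.
Then ΔG = −nFE = −6 × 96500 × +2.4771 J/mol = −1430 kJ/mol.

−1430 kJ/mol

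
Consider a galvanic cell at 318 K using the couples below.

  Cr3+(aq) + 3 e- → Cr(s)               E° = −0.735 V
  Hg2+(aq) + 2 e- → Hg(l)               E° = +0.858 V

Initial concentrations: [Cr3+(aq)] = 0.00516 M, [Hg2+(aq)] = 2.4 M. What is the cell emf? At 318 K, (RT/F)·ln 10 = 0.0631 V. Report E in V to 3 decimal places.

The Hg²⁺/Hg couple has the more positive E°, so it is the cathode; Cr³⁺/Cr is the anode.
E°cell = +0.858 − (−0.735) = +1.593 V, with n = 6 electrons transferred.
The balanced reaction is 3 Hg2+(aq) + 2 Cr(s) → 3 Hg(l) + 2 Cr3+(aq), so Q = [Cr3+(aq)]^2 / [Hg2+(aq)]^3 = 1.93×10^−6 and log Q = −5.715.
E = E° − (0.0631/n)·log Q = +1.593 − (0.0631/6)(−5.715) = +1.653 V.

+1.653 V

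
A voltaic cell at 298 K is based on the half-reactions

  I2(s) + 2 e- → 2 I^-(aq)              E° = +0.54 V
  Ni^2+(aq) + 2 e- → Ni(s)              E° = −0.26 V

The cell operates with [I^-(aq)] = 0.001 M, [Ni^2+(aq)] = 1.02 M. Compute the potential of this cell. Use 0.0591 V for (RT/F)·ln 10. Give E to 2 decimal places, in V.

+0.98 V

I₂/I⁻ is reduced (cathode, E° = +0.54 V) and Ni²⁺/Ni is oxidized (anode).
E°cell = +0.54 − (−0.26) = +0.80 V, with n = 2 electrons transferred.
The balanced reaction is I2(s) + Ni(s) → 2 I^-(aq) + Ni^2+(aq), so Q = [I^-(aq)]^2·[Ni^2+(aq)] = 1.02×10^−6 and log Q = −5.991.
E = E° − (0.0591/n)·log Q = +0.80 − (0.0591/2)(−5.991) = +0.98 V.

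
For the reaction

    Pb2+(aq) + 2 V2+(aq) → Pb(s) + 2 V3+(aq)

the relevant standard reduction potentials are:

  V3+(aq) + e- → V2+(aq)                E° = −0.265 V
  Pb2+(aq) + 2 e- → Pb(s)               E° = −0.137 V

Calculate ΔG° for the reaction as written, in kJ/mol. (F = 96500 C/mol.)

In the reaction as written Pb2+(aq) is reduced, so the Pb²⁺/Pb couple is the cathode and V³⁺/V²⁺ is the anode.
E°cell = −0.137 − (−0.265) = +0.128 V; balancing electrons gives n = 2.
ΔG° = −nFE°cell = −(2)(96500)(+0.128) J/mol = −24.7 kJ/mol.

−24.7 kJ/mol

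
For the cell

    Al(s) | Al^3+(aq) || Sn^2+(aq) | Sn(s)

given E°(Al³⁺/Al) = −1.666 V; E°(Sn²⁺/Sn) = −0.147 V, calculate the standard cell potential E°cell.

By convention the left-hand electrode in cell notation is the anode (oxidation) and the right-hand electrode is the cathode (reduction).
E°cell = E°(right) − E°(left) = −0.147 − (−1.666) = +1.519 V.

+1.519 V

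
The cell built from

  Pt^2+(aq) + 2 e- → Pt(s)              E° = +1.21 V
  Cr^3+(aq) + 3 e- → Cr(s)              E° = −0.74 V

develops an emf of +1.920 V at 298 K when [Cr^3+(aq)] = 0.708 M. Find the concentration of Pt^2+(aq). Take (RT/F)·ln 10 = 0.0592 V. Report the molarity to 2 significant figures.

0.077 M

Pt²⁺/Pt is the cathode (higher E°); E°cell = +1.21 − (−0.74) = +1.95 V with n = 6.
Since E = E° − (0.0592/n)·log Q, log Q = n(E° − E)/0.0592 = 3.041.
Balancing electrons gives 3 Pt^2+(aq) + 2 Cr(s) → 3 Pt(s) + 2 Cr^3+(aq); thus Q = [Cr^3+(aq)]^2 / [Pt^2+(aq)]^3.
Solving for the unknown gives log [Pt^2+(aq)] = −1.114, so [Pt^2+(aq)] ≈ 0.077 M.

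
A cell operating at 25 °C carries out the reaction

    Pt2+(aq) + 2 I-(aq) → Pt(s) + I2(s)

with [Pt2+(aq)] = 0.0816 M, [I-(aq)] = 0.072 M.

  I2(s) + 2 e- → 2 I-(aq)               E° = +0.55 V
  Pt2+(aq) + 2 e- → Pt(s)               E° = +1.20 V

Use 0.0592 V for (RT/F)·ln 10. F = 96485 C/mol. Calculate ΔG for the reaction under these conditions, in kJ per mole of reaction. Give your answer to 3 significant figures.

−106 kJ/mol

E°cell = +1.20 − (+0.55) = +0.65 V; the balanced reaction transfers n = 2 electrons.
Q = 1 / ([Pt2+(aq)]·[I-(aq)]^2) = 2.36×10^3, so log Q = 3.374 and E = +0.65 − (0.0592/2)(3.374) = +0.5501 V.
ΔG = −nFE = −(2)(96485)(+0.5501) J/mol = −106 kJ/mol.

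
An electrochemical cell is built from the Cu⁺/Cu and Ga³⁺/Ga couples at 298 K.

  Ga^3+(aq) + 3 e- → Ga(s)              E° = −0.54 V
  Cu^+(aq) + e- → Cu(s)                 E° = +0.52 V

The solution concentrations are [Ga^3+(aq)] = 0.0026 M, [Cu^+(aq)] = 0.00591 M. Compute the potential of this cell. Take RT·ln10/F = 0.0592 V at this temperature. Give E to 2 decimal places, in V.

+0.98 V

Cu⁺/Cu is reduced (cathode, E° = +0.52 V) and Ga³⁺/Ga is oxidized (anode).
The standard potential is +0.52 − (−0.54) = +1.06 V and the balanced reaction transfers n = 3 electrons.
The balanced reaction is 3 Cu^+(aq) + Ga(s) → 3 Cu(s) + Ga^3+(aq), so Q = [Ga^3+(aq)] / [Cu^+(aq)]^3 = 1.26×10^4 and log Q = 4.100.
Applying E = E° − (RT ln10/nF)·log Q gives +1.06 − (0.0592/3)(4.100) = +0.98 V.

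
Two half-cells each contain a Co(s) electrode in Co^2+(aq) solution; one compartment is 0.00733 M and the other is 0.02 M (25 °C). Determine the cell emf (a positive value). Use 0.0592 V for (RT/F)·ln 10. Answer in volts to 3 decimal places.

For a concentration cell E°cell = 0, since both electrodes use the same couple.
The compartment with the higher Co^2+(aq) concentration (0.02 M) acts as the cathode; ions are reduced there and produced at the dilute (0.00733 M) anode.
With n = 2, Ecell = −(0.0592/2)·log([dilute]/[conc]) = −(0.0592/2)·log(0.00733/0.02) = +0.013 V.

0.013 V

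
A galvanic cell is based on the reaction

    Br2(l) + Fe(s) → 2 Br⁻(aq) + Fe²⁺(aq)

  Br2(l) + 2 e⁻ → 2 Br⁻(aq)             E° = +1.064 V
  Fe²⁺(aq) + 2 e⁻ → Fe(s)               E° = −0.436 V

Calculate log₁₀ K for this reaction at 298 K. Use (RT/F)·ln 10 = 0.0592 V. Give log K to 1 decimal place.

The Br₂/Br⁻ couple is reduced (cathode); E°cell = +1.064 − (−0.436) = +1.500 V with n = 2.
At equilibrium E = 0, so log K = nE°cell / 0.0592 = (2)(+1.500) / 0.0592 = 50.7.

log K = 50.7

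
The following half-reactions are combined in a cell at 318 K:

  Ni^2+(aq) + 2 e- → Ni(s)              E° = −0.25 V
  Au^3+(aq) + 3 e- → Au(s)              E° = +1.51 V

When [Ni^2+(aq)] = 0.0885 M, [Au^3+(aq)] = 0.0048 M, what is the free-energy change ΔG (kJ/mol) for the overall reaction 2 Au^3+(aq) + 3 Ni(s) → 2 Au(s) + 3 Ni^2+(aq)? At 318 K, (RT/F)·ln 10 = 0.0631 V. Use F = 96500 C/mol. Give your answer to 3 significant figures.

The standard cell potential is +1.51 − (−0.25) = +1.76 V, with n = 6 electrons in the balanced equation.
Here Q = [Ni^2+(aq)]^3 / [Au^3+(aq)]^2 = 30.1 (log Q = 1.478), giving E = +1.76 − (0.0631/6)·(1.478) = +1.7445 V.
Finally ΔG = −nFE = −(6)(96500 C/mol)(+1.7445 V) = −1010 kJ/mol.

−1010 kJ/mol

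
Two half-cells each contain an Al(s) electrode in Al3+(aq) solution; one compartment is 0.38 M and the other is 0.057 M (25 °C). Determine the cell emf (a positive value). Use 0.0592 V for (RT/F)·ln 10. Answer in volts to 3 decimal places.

0.016 V

For a concentration cell E°cell = 0, since both electrodes use the same couple.
The compartment with the higher Al3+(aq) concentration (0.38 M) acts as the cathode; ions are reduced there and produced at the dilute (0.057 M) anode.
With n = 3, Ecell = −(0.0592/3)·log([dilute]/[conc]) = −(0.0592/3)·log(0.057/0.38) = +0.016 V.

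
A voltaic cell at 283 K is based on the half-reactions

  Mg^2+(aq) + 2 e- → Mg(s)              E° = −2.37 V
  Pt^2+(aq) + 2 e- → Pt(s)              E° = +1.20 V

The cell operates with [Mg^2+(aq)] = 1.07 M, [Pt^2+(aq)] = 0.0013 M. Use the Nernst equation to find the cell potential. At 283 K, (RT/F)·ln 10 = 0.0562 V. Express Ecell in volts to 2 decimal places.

Since E°(Pt²⁺/Pt) > E°(Mg²⁺/Mg), Pt²⁺/Pt serves as the cathode.
E°cell = +1.20 − (−2.37) = +3.57 V, with n = 2 electrons transferred.
For the overall reaction Pt^2+(aq) + Mg(s) → Pt(s) + Mg^2+(aq), Q = [Mg^2+(aq)] / [Pt^2+(aq)] = 823, giving log Q = 2.915.
E = E° − (0.0562/n)·log Q = +3.57 − (0.0562/2)(2.915) = +3.49 V.

+3.49 V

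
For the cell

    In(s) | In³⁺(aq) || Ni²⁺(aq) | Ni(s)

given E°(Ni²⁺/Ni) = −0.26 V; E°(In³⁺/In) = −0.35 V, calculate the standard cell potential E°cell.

By convention the left-hand electrode in cell notation is the anode (oxidation) and the right-hand electrode is the cathode (reduction).
E°cell = E°(right) − E°(left) = −0.26 − (−0.35) = +0.09 V.

+0.09 V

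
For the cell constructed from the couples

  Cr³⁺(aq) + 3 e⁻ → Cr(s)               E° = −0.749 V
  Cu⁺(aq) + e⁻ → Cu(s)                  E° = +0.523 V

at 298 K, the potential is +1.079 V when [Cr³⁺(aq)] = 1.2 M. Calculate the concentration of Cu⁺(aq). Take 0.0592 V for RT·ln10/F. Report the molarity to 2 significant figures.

The Cu⁺/Cu couple has the larger reduction potential, so it is the cathode: E°cell = +0.523 − (−0.749) = +1.272 V and n = 3.
Rearranging E = E° − (0.0592/n)·log Q gives log Q = 3(+1.272 − (+1.079))/0.0592 = 9.780.
For 3 Cu⁺(aq) + Cr(s) → 3 Cu(s) + Cr³⁺(aq), the reaction quotient is Q = [Cr³⁺(aq)] / [Cu⁺(aq)]^3.
Isolating [Cu⁺(aq)] in Q = 10^{9.780} yields log [Cu⁺(aq)] = −3.234, i.e. 0.00058 M.

0.00058 M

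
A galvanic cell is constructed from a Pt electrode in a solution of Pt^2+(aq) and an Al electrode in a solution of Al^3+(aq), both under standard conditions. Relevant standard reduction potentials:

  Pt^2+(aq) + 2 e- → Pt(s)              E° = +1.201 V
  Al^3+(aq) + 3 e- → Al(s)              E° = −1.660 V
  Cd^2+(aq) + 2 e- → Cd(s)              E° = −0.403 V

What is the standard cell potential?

Of the two couples in this cell, the one with the more positive reduction potential is reduced at the cathode: here that is Pt²⁺/Pt (+1.201 V); Al³⁺/Al (−1.660 V) is the anode.
E°cell = E°(cathode) − E°(anode) = +1.201 − (−1.660) = +2.861 V.

+2.861 V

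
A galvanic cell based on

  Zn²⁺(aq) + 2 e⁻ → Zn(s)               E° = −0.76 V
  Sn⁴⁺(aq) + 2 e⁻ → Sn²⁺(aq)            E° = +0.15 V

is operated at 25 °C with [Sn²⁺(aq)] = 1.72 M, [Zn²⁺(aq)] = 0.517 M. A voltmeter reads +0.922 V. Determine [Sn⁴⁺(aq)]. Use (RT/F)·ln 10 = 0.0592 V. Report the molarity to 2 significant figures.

Sn⁴⁺/Sn²⁺ is the cathode (higher E°); E°cell = +0.15 − (−0.76) = +0.91 V with n = 2.
From the Nernst equation, log Q = n(E° − E)/0.0592 = 2·(+0.91 − (+0.922))/0.0592 = −0.405.
The balanced reaction is Sn⁴⁺(aq) + Zn(s) → Sn²⁺(aq) + Zn²⁺(aq), so Q = ([Sn²⁺(aq)]·[Zn²⁺(aq)]) / [Sn⁴⁺(aq)].
Isolating [Sn⁴⁺(aq)] in Q = 10^{−0.405} yields log [Sn⁴⁺(aq)] = 0.354, i.e. 2.3 M.

2.3 M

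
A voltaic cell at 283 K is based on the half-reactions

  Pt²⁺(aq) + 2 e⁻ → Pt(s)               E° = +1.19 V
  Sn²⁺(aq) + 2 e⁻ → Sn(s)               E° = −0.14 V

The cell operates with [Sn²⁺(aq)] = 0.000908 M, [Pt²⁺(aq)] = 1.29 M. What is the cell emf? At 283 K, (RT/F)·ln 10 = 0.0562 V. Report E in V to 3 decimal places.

+1.419 V

Pt²⁺/Pt is reduced (cathode, E° = +1.19 V) and Sn²⁺/Sn is oxidized (anode).
E°cell = E°cat − E°an = +1.19 − (−0.14) = +1.33 V; n = 2.
The balanced reaction is Pt²⁺(aq) + Sn(s) → Pt(s) + Sn²⁺(aq), so Q = [Sn²⁺(aq)] / [Pt²⁺(aq)] = 0.000704 and log Q = −3.153.
By the Nernst equation, E = +1.33 − (0.0562/2)·(−3.153) = +1.419 V.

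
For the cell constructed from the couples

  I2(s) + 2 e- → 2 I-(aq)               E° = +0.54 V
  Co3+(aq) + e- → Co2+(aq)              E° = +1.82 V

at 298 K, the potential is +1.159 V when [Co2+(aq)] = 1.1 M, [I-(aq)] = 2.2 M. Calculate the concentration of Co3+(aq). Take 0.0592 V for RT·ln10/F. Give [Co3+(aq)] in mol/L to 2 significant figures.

The Co³⁺/Co²⁺ couple has the larger reduction potential, so it is the cathode: E°cell = +1.82 − (+0.54) = +1.28 V and n = 2.
Since E = E° − (0.0592/n)·log Q, log Q = n(E° − E)/0.0592 = 4.088.
The balanced reaction is 2 Co3+(aq) + 2 I-(aq) → 2 Co2+(aq) + I2(s), so Q = [Co2+(aq)]^2 / ([Co3+(aq)]^2·[I-(aq)]^2).
Isolating [Co3+(aq)] in Q = 10^{4.088} yields log [Co3+(aq)] = −2.345, i.e. 0.0045 M.

0.0045 M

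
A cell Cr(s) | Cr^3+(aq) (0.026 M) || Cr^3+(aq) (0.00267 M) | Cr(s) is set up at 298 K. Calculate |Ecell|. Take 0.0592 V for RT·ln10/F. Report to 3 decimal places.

0.020 V

For a concentration cell E°cell = 0, since both electrodes use the same couple.
The compartment with the higher Cr^3+(aq) concentration (0.026 M) acts as the cathode; ions are reduced there and produced at the dilute (0.00267 M) anode.
With n = 3, Ecell = −(0.0592/3)·log([dilute]/[conc]) = −(0.0592/3)·log(0.00267/0.026) = +0.020 V.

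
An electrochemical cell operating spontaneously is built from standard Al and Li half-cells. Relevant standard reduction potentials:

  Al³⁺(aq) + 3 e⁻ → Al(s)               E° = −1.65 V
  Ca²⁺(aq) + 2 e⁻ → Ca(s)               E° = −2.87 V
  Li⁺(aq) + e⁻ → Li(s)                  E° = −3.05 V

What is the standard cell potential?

+1.40 V

Of the two couples in this cell, the one with the more positive reduction potential is reduced at the cathode: here that is Al³⁺/Al (−1.65 V); Li⁺/Li (−3.05 V) is the anode.
E°cell = E°(cathode) − E°(anode) = −1.65 − (−3.05) = +1.40 V.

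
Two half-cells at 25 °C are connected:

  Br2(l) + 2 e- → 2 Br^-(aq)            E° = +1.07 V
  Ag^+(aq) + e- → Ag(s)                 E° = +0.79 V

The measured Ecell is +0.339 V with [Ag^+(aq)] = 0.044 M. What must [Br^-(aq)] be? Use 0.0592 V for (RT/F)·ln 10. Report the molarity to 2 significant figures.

2.3 M

With Br₂/Br⁻ at the cathode and Ag⁺/Ag at the anode, E°cell = +1.07 − (+0.79) = +0.28 V (n = 2).
From the Nernst equation, log Q = n(E° − E)/0.0592 = 2·(+0.28 − (+0.339))/0.0592 = −1.993.
For Br2(l) + 2 Ag(s) → 2 Br^-(aq) + 2 Ag^+(aq), the reaction quotient is Q = [Br^-(aq)]^2·[Ag^+(aq)]^2.
Substituting the known concentrations and solving, log [Br^-(aq)] = 0.360 and [Br^-(aq)] = 2.3 M.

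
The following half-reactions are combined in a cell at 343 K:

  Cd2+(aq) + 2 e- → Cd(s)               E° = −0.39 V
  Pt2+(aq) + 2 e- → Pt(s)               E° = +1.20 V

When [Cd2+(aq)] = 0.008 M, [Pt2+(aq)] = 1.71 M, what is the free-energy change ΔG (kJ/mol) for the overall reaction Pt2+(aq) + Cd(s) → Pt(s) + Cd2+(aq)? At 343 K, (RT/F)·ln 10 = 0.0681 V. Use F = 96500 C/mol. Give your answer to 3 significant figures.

The standard cell potential is +1.20 − (−0.39) = +1.59 V, with n = 2 electrons in the balanced equation.
Here Q = [Cd2+(aq)] / [Pt2+(aq)] = 0.00468 (log Q = −2.330), giving E = +1.59 − (0.0681/2)·(−2.330) = +1.6693 V.
Finally ΔG = −nFE = −(2)(96500 C/mol)(+1.6693 V) = −322 kJ/mol.

−322 kJ/mol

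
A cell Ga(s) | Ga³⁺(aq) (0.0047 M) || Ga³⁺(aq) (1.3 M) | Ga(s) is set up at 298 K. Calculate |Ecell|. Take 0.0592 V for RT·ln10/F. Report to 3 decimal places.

For a concentration cell E°cell = 0, since both electrodes use the same couple.
The compartment with the higher Ga³⁺(aq) concentration (1.3 M) acts as the cathode; ions are reduced there and produced at the dilute (0.0047 M) anode.
With n = 3, Ecell = −(0.0592/3)·log([dilute]/[conc]) = −(0.0592/3)·log(0.0047/1.3) = +0.048 V.

0.048 V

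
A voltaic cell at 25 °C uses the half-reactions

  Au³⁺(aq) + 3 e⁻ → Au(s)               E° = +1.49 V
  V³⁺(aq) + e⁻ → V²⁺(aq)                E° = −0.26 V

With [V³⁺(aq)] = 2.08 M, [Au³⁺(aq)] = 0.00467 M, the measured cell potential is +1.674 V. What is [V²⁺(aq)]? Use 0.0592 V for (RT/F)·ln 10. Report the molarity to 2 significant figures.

The Au³⁺/Au couple has the larger reduction potential, so it is the cathode: E°cell = +1.49 − (−0.26) = +1.75 V and n = 3.
Since E = E° − (0.0592/n)·log Q, log Q = n(E° − E)/0.0592 = 3.851.
The balanced reaction is Au³⁺(aq) + 3 V²⁺(aq) → Au(s) + 3 V³⁺(aq), so Q = [V³⁺(aq)]^3 / ([Au³⁺(aq)]·[V²⁺(aq)]^3).
Isolating [V²⁺(aq)] in Q = 10^{3.851} yields log [V²⁺(aq)] = −0.189, i.e. 0.65 M.

0.65 M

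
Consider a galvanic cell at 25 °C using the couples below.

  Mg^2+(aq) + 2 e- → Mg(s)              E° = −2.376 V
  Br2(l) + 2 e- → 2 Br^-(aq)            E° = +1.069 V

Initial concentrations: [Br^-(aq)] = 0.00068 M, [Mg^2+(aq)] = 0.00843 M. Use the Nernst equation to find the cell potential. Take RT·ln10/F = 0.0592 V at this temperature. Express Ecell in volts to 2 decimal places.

Br₂/Br⁻ is reduced (cathode, E° = +1.069 V) and Mg²⁺/Mg is oxidized (anode).
E°cell = E°cat − E°an = +1.069 − (−2.376) = +3.445 V; n = 2.
For the overall reaction Br2(l) + Mg(s) → 2 Br^-(aq) + Mg^2+(aq), Q = [Br^-(aq)]^2·[Mg^2+(aq)] = 3.9×10^−9, giving log Q = −8.409.
By the Nernst equation, E = +3.445 − (0.0592/2)·(−8.409) = +3.69 V.

+3.69 V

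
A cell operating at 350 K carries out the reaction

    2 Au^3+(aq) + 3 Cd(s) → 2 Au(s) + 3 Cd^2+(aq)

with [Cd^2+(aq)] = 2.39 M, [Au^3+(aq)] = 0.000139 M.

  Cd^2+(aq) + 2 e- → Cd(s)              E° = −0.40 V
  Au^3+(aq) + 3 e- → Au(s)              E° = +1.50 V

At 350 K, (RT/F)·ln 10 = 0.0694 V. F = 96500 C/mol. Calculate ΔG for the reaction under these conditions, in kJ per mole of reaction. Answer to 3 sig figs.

E°cell = +1.50 − (−0.40) = +1.90 V; the balanced reaction transfers n = 6 electrons.
Q = [Cd^2+(aq)]^3 / [Au^3+(aq)]^2 = 7.07×10^8, so log Q = 8.849 and E = +1.90 − (0.0694/6)(8.849) = +1.7976 V.
Then ΔG = −nFE = −6 × 96500 × +1.7976 J/mol = −1040 kJ/mol.

−1040 kJ/mol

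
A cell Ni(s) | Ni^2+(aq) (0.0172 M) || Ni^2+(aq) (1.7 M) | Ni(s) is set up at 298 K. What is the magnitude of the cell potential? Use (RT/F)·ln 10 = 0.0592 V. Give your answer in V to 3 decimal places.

0.059 V

For a concentration cell E°cell = 0, since both electrodes use the same couple.
The compartment with the higher Ni^2+(aq) concentration (1.7 M) acts as the cathode; ions are reduced there and produced at the dilute (0.0172 M) anode.
With n = 2, Ecell = −(0.0592/2)·log([dilute]/[conc]) = −(0.0592/2)·log(0.0172/1.7) = +0.059 V.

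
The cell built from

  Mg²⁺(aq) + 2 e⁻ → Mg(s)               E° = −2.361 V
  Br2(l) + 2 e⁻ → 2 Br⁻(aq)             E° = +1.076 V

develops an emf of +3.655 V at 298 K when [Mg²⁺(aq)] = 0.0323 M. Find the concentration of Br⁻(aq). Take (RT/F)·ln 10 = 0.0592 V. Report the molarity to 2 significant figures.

0.0012 M

Br₂/Br⁻ is the cathode (higher E°); E°cell = +1.076 − (−2.361) = +3.437 V with n = 2.
Rearranging E = E° − (0.0592/n)·log Q gives log Q = 2(+3.437 − (+3.655))/0.0592 = −7.365.
The balanced reaction is Br2(l) + Mg(s) → 2 Br⁻(aq) + Mg²⁺(aq), so Q = [Br⁻(aq)]^2·[Mg²⁺(aq)].
Substituting the known concentrations and solving, log [Br⁻(aq)] = −2.937 and [Br⁻(aq)] = 0.0012 M.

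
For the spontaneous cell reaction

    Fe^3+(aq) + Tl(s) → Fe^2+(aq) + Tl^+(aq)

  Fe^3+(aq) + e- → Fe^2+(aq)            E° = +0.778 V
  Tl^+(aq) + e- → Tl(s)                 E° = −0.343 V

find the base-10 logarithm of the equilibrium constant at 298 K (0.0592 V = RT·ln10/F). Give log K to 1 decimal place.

The Fe³⁺/Fe²⁺ couple is reduced (cathode); E°cell = +0.778 − (−0.343) = +1.121 V with n = 1.
At equilibrium E = 0, so log K = nE°cell / 0.0592 = (1)(+1.121) / 0.0592 = 18.9.

log K = 18.9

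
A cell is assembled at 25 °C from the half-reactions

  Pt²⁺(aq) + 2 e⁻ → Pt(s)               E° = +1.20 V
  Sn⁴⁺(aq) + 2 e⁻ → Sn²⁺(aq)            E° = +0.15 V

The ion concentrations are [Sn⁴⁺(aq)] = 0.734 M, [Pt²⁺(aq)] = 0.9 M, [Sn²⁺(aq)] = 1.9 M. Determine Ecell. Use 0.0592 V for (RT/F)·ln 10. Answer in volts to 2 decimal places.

+1.06 V

Pt²⁺/Pt is reduced (cathode, E° = +1.20 V) and Sn⁴⁺/Sn²⁺ is oxidized (anode).
E°cell = E°cat − E°an = +1.20 − (+0.15) = +1.05 V; n = 2.
For the overall reaction Pt²⁺(aq) + Sn²⁺(aq) → Pt(s) + Sn⁴⁺(aq), Q = [Sn⁴⁺(aq)] / ([Pt²⁺(aq)]·[Sn²⁺(aq)]) = 0.429, giving log Q = −0.367.
Applying E = E° − (RT ln10/nF)·log Q gives +1.05 − (0.0592/2)(−0.367) = +1.06 V.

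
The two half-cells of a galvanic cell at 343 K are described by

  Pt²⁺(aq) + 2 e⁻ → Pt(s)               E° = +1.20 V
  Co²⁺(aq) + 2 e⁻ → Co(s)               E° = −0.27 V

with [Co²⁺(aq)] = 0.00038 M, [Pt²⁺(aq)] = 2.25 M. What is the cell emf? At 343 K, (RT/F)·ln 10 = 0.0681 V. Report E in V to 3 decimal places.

+1.598 V

The Pt²⁺/Pt couple has the more positive E°, so it is the cathode; Co²⁺/Co is the anode.
The standard potential is +1.20 − (−0.27) = +1.47 V and the balanced reaction transfers n = 2 electrons.
The balanced reaction is Pt²⁺(aq) + Co(s) → Pt(s) + Co²⁺(aq), so Q = [Co²⁺(aq)] / [Pt²⁺(aq)] = 0.000169 and log Q = −3.772.
Applying E = E° − (RT ln10/nF)·log Q gives +1.47 − (0.0681/2)(−3.772) = +1.598 V.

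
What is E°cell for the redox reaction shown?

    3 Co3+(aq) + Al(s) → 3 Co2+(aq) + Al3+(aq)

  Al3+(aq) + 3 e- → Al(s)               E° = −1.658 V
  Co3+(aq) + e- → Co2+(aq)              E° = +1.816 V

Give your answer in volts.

+3.474 V

Co3+(aq) gains electrons, so the Co³⁺/Co²⁺ couple is the cathode; the Al³⁺/Al couple is the anode.
E°cell = E°(cathode) − E°(anode) = +1.816 − (−1.658) = +3.474 V.
The positive value indicates the reaction is spontaneous as written.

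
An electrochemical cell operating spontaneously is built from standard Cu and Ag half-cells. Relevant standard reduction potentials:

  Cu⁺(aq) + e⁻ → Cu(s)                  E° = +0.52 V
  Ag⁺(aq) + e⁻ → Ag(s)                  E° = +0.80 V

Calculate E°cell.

Of the two couples in this cell, the one with the more positive reduction potential is reduced at the cathode: here that is Ag⁺/Ag (+0.80 V); Cu⁺/Cu (+0.52 V) is the anode.
E°cell = E°(cathode) − E°(anode) = +0.80 − (+0.52) = +0.28 V.

+0.28 V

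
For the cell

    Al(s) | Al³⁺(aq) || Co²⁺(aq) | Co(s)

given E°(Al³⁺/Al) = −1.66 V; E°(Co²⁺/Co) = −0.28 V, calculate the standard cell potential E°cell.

+1.38 V

By convention the left-hand electrode in cell notation is the anode (oxidation) and the right-hand electrode is the cathode (reduction).
E°cell = E°(right) − E°(left) = −0.28 − (−1.66) = +1.38 V.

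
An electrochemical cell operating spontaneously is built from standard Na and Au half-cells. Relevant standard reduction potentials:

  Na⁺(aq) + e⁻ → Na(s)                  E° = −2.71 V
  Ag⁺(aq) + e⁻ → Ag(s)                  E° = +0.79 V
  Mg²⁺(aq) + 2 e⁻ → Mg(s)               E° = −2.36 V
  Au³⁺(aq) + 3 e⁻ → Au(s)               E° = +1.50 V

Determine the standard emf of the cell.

Of the two couples in this cell, the one with the more positive reduction potential is reduced at the cathode: here that is Au³⁺/Au (+1.50 V); Na⁺/Na (−2.71 V) is the anode.
E°cell = E°(cathode) − E°(anode) = +1.50 − (−2.71) = +4.21 V.

+4.21 V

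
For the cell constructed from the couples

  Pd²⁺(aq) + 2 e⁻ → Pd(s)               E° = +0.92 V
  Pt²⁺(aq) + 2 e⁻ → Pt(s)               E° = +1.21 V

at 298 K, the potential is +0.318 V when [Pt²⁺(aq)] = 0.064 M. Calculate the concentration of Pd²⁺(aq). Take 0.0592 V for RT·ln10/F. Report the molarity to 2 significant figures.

0.0072 M

Pt²⁺/Pt is the cathode (higher E°); E°cell = +1.21 − (+0.92) = +0.29 V with n = 2.
From the Nernst equation, log Q = n(E° − E)/0.0592 = 2·(+0.29 − (+0.318))/0.0592 = −0.946.
For Pt²⁺(aq) + Pd(s) → Pt(s) + Pd²⁺(aq), the reaction quotient is Q = [Pd²⁺(aq)] / [Pt²⁺(aq)].
Isolating [Pd²⁺(aq)] in Q = 10^{−0.946} yields log [Pd²⁺(aq)] = −2.140, i.e. 0.0072 M.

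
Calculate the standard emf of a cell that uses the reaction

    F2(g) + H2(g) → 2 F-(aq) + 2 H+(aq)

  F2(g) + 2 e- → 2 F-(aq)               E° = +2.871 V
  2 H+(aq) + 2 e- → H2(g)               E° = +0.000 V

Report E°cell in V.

F2(g) gains electrons, so the F₂/F⁻ couple is the cathode; the 2H⁺/H₂ couple is the anode.
E°cell = E°(cathode) − E°(anode) = +2.871 − (+0.000) = +2.871 V.
The positive value indicates the reaction is spontaneous as written.

+2.871 V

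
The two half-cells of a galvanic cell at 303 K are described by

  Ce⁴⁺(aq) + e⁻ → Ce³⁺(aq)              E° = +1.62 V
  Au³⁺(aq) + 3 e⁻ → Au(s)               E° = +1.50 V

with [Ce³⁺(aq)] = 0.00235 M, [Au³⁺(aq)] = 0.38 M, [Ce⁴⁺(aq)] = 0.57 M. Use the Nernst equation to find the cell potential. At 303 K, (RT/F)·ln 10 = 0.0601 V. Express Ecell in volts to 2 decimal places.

Since E°(Ce⁴⁺/Ce³⁺) > E°(Au³⁺/Au), Ce⁴⁺/Ce³⁺ serves as the cathode.
The standard potential is +1.62 − (+1.50) = +0.12 V and the balanced reaction transfers n = 3 electrons.
For the overall reaction 3 Ce⁴⁺(aq) + Au(s) → 3 Ce³⁺(aq) + Au³⁺(aq), Q = ([Ce³⁺(aq)]^3·[Au³⁺(aq)]) / [Ce⁴⁺(aq)]^3 = 2.66×10^−8, giving log Q = −7.575.
Applying E = E° − (RT ln10/nF)·log Q gives +0.12 − (0.0601/3)(−7.575) = +0.27 V.

+0.27 V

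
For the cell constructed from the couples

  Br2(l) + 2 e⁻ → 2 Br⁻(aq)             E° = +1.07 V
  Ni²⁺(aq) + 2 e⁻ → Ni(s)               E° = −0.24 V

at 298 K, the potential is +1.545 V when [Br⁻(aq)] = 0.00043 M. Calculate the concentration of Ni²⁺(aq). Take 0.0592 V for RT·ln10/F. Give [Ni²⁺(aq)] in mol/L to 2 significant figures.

0.062 M

Br₂/Br⁻ is the cathode (higher E°); E°cell = +1.07 − (−0.24) = +1.31 V with n = 2.
Rearranging E = E° − (0.0592/n)·log Q gives log Q = 2(+1.31 − (+1.545))/0.0592 = −7.939.
The balanced reaction is Br2(l) + Ni(s) → 2 Br⁻(aq) + Ni²⁺(aq), so Q = [Br⁻(aq)]^2·[Ni²⁺(aq)].
Substituting the known concentrations and solving, log [Ni²⁺(aq)] = −1.206 and [Ni²⁺(aq)] = 0.062 M.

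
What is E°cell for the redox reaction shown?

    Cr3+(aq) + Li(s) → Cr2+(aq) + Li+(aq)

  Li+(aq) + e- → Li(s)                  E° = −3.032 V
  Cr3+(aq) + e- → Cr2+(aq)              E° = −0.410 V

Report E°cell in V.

Cr3+(aq) gains electrons, so the Cr³⁺/Cr²⁺ couple is the cathode; the Li⁺/Li couple is the anode.
E°cell = E°(cathode) − E°(anode) = −0.410 − (−3.032) = +2.622 V.
The positive value indicates the reaction is spontaneous as written.

+2.622 V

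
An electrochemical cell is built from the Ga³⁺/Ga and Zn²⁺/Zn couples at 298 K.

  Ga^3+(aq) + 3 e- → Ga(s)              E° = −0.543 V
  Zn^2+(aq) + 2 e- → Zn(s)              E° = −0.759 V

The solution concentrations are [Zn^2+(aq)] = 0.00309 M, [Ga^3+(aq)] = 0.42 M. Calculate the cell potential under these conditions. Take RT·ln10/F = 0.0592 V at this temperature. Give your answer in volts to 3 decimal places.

+0.283 V

Since E°(Ga³⁺/Ga) > E°(Zn²⁺/Zn), Ga³⁺/Ga serves as the cathode.
The standard potential is −0.543 − (−0.759) = +0.216 V and the balanced reaction transfers n = 6 electrons.
Balancing gives 2 Ga^3+(aq) + 3 Zn(s) → 2 Ga(s) + 3 Zn^2+(aq); hence Q = [Zn^2+(aq)]^3 / [Ga^3+(aq)]^2 = 1.67×10^−7 (log Q = −6.777).
E = E° − (0.0592/n)·log Q = +0.216 − (0.0592/6)(−6.777) = +0.283 V.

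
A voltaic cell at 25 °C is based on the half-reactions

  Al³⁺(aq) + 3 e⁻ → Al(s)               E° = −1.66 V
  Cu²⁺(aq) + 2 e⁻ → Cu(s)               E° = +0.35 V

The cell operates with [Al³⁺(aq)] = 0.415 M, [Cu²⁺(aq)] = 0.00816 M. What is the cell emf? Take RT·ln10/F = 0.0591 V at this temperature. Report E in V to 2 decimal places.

Since E°(Cu²⁺/Cu) > E°(Al³⁺/Al), Cu²⁺/Cu serves as the cathode.
E°cell = +0.35 − (−1.66) = +2.01 V, with n = 6 electrons transferred.
Balancing gives 3 Cu²⁺(aq) + 2 Al(s) → 3 Cu(s) + 2 Al³⁺(aq); hence Q = [Al³⁺(aq)]^2 / [Cu²⁺(aq)]^3 = 3.17×10^5 (log Q = 5.501).
E = E° − (0.0591/n)·log Q = +2.01 − (0.0591/6)(5.501) = +1.96 V.

+1.96 V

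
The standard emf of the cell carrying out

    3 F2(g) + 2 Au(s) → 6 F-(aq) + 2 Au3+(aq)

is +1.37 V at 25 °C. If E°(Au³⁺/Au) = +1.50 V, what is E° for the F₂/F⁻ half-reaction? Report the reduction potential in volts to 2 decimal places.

In the reaction as written the F₂/F⁻ couple is reduced (cathode) and Au³⁺/Au is oxidized (anode), so E°cell = E°(F₂/F⁻) − E°(Au³⁺/Au).
E°(F₂/F⁻) = E°cell + E°(anode) = +1.37 + (+1.50) = +2.87 V.

+2.87 V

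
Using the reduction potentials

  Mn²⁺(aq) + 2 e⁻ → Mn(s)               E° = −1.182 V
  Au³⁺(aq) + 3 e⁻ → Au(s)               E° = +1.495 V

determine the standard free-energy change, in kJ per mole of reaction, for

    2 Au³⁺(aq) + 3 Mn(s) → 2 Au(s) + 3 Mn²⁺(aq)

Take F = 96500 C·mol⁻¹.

In the reaction as written Au³⁺(aq) is reduced, so the Au³⁺/Au couple is the cathode and Mn²⁺/Mn is the anode.
E°cell = +1.495 − (−1.182) = +2.677 V; balancing electrons gives n = 6.
ΔG° = −nFE°cell = −(6)(96500)(+2.677) J/mol = −1550 kJ/mol.

−1550 kJ/mol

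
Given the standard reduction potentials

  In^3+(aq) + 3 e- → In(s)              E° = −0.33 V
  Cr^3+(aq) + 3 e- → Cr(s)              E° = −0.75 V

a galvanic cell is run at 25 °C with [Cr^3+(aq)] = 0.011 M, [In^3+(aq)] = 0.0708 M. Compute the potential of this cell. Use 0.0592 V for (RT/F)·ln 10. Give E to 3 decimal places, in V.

The In³⁺/In couple has the more positive E°, so it is the cathode; Cr³⁺/Cr is the anode.
The standard potential is −0.33 − (−0.75) = +0.42 V and the balanced reaction transfers n = 3 electrons.
Balancing gives In^3+(aq) + Cr(s) → In(s) + Cr^3+(aq); hence Q = [Cr^3+(aq)] / [In^3+(aq)] = 0.155 (log Q = −0.809).
By the Nernst equation, E = +0.42 − (0.0592/3)·(−0.809) = +0.436 V.

+0.436 V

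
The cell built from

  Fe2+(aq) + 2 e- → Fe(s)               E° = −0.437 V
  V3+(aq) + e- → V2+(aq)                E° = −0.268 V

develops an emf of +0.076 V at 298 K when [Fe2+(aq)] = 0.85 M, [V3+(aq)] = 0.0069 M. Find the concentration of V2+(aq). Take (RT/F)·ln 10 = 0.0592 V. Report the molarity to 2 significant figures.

0.28 M

V³⁺/V²⁺ is the cathode (higher E°); E°cell = −0.268 − (−0.437) = +0.169 V with n = 2.
Since E = E° − (0.0592/n)·log Q, log Q = n(E° − E)/0.0592 = 3.142.
For 2 V3+(aq) + Fe(s) → 2 V2+(aq) + Fe2+(aq), the reaction quotient is Q = ([V2+(aq)]^2·[Fe2+(aq)]) / [V3+(aq)]^2.
Isolating [V2+(aq)] in Q = 10^{3.142} yields log [V2+(aq)] = −0.555, i.e. 0.28 M.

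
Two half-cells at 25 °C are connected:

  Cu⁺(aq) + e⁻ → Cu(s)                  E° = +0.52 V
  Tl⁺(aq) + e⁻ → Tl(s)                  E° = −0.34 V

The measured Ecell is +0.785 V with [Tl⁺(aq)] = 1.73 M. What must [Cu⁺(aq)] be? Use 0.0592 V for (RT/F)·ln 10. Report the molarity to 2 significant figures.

0.094 M

The Cu⁺/Cu couple has the larger reduction potential, so it is the cathode: E°cell = +0.52 − (−0.34) = +0.86 V and n = 1.
Since E = E° − (0.0592/n)·log Q, log Q = n(E° − E)/0.0592 = 1.267.
For Cu⁺(aq) + Tl(s) → Cu(s) + Tl⁺(aq), the reaction quotient is Q = [Tl⁺(aq)] / [Cu⁺(aq)].
Substituting the known concentrations and solving, log [Cu⁺(aq)] = −1.029 and [Cu⁺(aq)] = 0.094 M.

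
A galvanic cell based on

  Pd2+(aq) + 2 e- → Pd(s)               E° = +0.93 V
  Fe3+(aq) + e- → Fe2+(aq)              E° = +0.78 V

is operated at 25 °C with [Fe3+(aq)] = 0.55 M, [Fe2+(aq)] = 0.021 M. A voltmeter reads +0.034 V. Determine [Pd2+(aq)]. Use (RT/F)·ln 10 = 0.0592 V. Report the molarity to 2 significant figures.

0.083 M

The Pd²⁺/Pd couple has the larger reduction potential, so it is the cathode: E°cell = +0.93 − (+0.78) = +0.15 V and n = 2.
From the Nernst equation, log Q = n(E° − E)/0.0592 = 2·(+0.15 − (+0.034))/0.0592 = 3.919.
For Pd2+(aq) + 2 Fe2+(aq) → Pd(s) + 2 Fe3+(aq), the reaction quotient is Q = [Fe3+(aq)]^2 / ([Pd2+(aq)]·[Fe2+(aq)]^2).
Substituting the known concentrations and solving, log [Pd2+(aq)] = −1.083 and [Pd2+(aq)] = 0.083 M.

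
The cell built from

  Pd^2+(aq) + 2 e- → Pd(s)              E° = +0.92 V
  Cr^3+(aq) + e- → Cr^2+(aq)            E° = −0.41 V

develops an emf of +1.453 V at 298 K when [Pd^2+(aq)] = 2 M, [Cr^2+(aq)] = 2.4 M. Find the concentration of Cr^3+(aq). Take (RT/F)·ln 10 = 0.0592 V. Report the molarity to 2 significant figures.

With Pd²⁺/Pd at the cathode and Cr³⁺/Cr²⁺ at the anode, E°cell = +0.92 − (−0.41) = +1.33 V (n = 2).
From the Nernst equation, log Q = n(E° − E)/0.0592 = 2·(+1.33 − (+1.453))/0.0592 = −4.155.
The balanced reaction is Pd^2+(aq) + 2 Cr^2+(aq) → Pd(s) + 2 Cr^3+(aq), so Q = [Cr^3+(aq)]^2 / ([Pd^2+(aq)]·[Cr^2+(aq)]^2).
Isolating [Cr^3+(aq)] in Q = 10^{−4.155} yields log [Cr^3+(aq)] = −1.547, i.e. 0.028 M.

0.028 M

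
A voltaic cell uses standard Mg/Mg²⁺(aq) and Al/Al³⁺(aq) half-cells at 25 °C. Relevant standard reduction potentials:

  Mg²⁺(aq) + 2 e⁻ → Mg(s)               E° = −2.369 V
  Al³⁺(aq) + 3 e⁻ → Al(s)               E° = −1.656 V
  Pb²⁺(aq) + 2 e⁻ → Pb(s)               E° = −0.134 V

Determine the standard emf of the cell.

+0.713 V

Of the two couples in this cell, the one with the more positive reduction potential is reduced at the cathode: here that is Al³⁺/Al (−1.656 V); Mg²⁺/Mg (−2.369 V) is the anode.
E°cell = E°(cathode) − E°(anode) = −1.656 − (−2.369) = +0.713 V.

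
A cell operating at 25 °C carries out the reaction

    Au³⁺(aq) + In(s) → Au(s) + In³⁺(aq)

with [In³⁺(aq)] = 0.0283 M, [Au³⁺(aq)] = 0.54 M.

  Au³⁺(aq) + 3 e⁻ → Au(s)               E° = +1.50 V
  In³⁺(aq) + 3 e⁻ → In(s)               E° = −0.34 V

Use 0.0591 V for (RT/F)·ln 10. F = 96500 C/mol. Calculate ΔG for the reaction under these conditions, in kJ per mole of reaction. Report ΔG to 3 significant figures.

−540 kJ/mol

The standard cell potential is +1.50 − (−0.34) = +1.84 V, with n = 3 electrons in the balanced equation.
The reaction quotient is [In³⁺(aq)] / [Au³⁺(aq)] = 0.0524; by Nernst, E = +1.84 − (0.0591/3)(−1.281) = +1.8652 V.
Finally ΔG = −nFE = −(3)(96500 C/mol)(+1.8652 V) = −540 kJ/mol.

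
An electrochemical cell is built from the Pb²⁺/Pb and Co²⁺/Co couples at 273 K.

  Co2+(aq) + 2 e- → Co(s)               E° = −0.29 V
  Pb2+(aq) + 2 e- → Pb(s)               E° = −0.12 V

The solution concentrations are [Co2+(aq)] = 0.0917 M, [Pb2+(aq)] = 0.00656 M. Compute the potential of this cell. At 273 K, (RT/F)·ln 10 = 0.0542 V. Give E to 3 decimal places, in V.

+0.139 V

Since E°(Pb²⁺/Pb) > E°(Co²⁺/Co), Pb²⁺/Pb serves as the cathode.
E°cell = −0.12 − (−0.29) = +0.17 V, with n = 2 electrons transferred.
The balanced reaction is Pb2+(aq) + Co(s) → Pb(s) + Co2+(aq), so Q = [Co2+(aq)] / [Pb2+(aq)] = 14 and log Q = 1.145.
E = E° − (0.0542/n)·log Q = +0.17 − (0.0542/2)(1.145) = +0.139 V.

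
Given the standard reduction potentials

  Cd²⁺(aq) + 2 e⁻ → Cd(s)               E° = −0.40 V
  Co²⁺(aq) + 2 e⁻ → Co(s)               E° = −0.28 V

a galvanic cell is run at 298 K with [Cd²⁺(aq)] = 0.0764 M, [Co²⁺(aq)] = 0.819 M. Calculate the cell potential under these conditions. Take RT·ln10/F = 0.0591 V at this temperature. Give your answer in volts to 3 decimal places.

The Co²⁺/Co couple has the more positive E°, so it is the cathode; Cd²⁺/Cd is the anode.
E°cell = E°cat − E°an = −0.28 − (−0.40) = +0.12 V; n = 2.
The balanced reaction is Co²⁺(aq) + Cd(s) → Co(s) + Cd²⁺(aq), so Q = [Cd²⁺(aq)] / [Co²⁺(aq)] = 0.0933 and log Q = −1.030.
Applying E = E° − (RT ln10/nF)·log Q gives +0.12 − (0.0591/2)(−1.030) = +0.150 V.

+0.150 V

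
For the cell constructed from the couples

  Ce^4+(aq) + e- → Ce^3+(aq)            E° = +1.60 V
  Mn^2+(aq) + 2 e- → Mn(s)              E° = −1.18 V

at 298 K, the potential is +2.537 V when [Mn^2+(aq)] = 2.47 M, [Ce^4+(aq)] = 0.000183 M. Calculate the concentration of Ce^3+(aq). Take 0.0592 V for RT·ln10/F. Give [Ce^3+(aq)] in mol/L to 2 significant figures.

With Ce⁴⁺/Ce³⁺ at the cathode and Mn²⁺/Mn at the anode, E°cell = +1.60 − (−1.18) = +2.78 V (n = 2).
From the Nernst equation, log Q = n(E° − E)/0.0592 = 2·(+2.78 − (+2.537))/0.0592 = 8.209.
Balancing electrons gives 2 Ce^4+(aq) + Mn(s) → 2 Ce^3+(aq) + Mn^2+(aq); thus Q = ([Ce^3+(aq)]^2·[Mn^2+(aq)]) / [Ce^4+(aq)]^2.
Solving for the unknown gives log [Ce^3+(aq)] = 0.171, so [Ce^3+(aq)] ≈ 1.5 M.

1.5 M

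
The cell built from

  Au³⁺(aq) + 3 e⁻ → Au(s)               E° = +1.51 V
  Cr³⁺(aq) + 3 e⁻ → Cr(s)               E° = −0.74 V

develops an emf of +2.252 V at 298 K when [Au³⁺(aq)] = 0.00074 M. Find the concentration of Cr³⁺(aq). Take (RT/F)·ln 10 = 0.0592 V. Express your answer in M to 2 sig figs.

0.00059 M

The Au³⁺/Au couple has the larger reduction potential, so it is the cathode: E°cell = +1.51 − (−0.74) = +2.25 V and n = 3.
Since E = E° − (0.0592/n)·log Q, log Q = n(E° − E)/0.0592 = −0.101.
For Au³⁺(aq) + Cr(s) → Au(s) + Cr³⁺(aq), the reaction quotient is Q = [Cr³⁺(aq)] / [Au³⁺(aq)].
Substituting the known concentrations and solving, log [Cr³⁺(aq)] = −3.232 and [Cr³⁺(aq)] = 0.00059 M.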